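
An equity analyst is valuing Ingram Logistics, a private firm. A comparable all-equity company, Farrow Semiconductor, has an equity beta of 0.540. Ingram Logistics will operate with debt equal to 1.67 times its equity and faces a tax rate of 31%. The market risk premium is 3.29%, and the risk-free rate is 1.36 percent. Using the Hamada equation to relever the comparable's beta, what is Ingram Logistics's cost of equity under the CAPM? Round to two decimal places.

5.18%

β_L = β_U × [1 + (1 − t)(D/E)] = 0.540 × [1 + (1 − 0.31) × 1.67]
    = 0.540 × [1 + 0.69 × 1.67] = 0.540 × 2.1523 = 1.1622
E(R) = R_f + β_L × MRP = 1.36% + 1.1622 × 3.29% = 5.18%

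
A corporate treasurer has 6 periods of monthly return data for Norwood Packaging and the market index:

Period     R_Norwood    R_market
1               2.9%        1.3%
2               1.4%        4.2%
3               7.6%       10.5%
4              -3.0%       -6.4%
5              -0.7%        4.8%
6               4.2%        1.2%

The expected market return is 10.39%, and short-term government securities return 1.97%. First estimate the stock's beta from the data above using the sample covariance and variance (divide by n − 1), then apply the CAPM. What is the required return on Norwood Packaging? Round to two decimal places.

Mean R_i = (2.9 + 1.4 + 7.6 − 3.0 − 0.7 + 4.2) / 6 = 2.0667%
Mean R_m = (1.3 + 4.2 + 10.5 − 6.4 + 4.8 + 1.2) / 6 = 2.6000%
Σ(R_i − R̄_i)(R_m − R̄_m) = 78.0900  ⇒  Cov = 78.0900 / 5 = 15.6180
Σ(R_m − R̄_m)² = 154.4600  ⇒  Var(R_m) = 154.4600 / 5 = 30.8920
β = Cov / Var(R_m) = 15.6180 / 30.8920 = 0.5056
MRP = 10.39% − 1.97% = 8.42%
E(R) = R_f + β × MRP = 1.97% + 0.5056 × 8.42% = 6.23%

6.23%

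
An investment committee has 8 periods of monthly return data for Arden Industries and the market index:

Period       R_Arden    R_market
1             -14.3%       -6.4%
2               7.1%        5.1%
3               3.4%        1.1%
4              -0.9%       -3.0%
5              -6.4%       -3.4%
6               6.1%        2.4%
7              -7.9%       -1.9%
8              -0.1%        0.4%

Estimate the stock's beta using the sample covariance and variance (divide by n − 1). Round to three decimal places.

1.871

Mean R_i = (-14.3 + 7.1 + 3.4 − 0.9 − 6.4 + 6.1 − 7.9 − 0.1) / 8 = -1.6250%
Mean R_m = (-6.4 + 5.1 + 1.1 − 3.0 − 3.4 + 2.4 − 1.9 + 0.4) / 8 = -0.7125%
Σ(R_i − R̄_i)(R_m − R̄_m) = 176.2775  ⇒  Cov = 176.2775 / 7 = 25.1825
Σ(R_m − R̄_m)² = 94.2088  ⇒  Var(R_m) = 94.2088 / 7 = 13.4584
β = Cov / Var(R_m) = 25.1825 / 13.4584 = 1.8711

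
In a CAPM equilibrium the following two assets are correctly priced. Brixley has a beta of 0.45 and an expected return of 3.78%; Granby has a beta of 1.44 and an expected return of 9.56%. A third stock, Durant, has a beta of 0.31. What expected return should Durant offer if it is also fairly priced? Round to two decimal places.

2.96%

MRP (SML slope) = (9.56% − 3.78%) / (1.44 − 0.45) = 5.78% / 0.99 = 5.8384%
R_f (intercept) = 3.78% − 0.45 × 5.8384% = 1.1527%
E(R_Durant) = R_f + β × MRP = 1.1527% + 0.31 × 5.8384% = 2.96%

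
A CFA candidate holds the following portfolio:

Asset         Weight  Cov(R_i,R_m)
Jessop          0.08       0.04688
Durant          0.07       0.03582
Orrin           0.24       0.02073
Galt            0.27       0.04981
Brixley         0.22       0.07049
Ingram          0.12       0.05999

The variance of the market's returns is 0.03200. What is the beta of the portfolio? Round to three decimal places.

1.481

β_Jessop = 0.04688 / 0.03200 = 1.4650
β_Durant = 0.03582 / 0.03200 = 1.1194
β_Orrin = 0.02073 / 0.03200 = 0.6478
β_Galt = 0.04981 / 0.03200 = 1.5566
β_Brixley = 0.07049 / 0.03200 = 2.2028
β_Ingram = 0.05999 / 0.03200 = 1.8747
β_P = Σ w_i β_i = 0.08×1.4650 + 0.07×1.1194 + 0.24×0.6478 + 0.27×1.5566 + 0.22×2.2028 + 0.12×1.8747 = 1.4809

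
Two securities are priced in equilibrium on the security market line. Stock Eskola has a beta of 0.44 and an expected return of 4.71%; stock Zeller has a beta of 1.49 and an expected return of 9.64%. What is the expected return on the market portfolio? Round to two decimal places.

7.34%

Both satisfy E(R) = R_f + β·MRP, so the slope of the SML is
MRP = (9.64% − 4.71%) / (1.49 − 0.44) = 4.93% / 1.05 = 4.6952%
R_f = E(R_Eskola) − β_Eskola·MRP = 4.71% − 0.44 × 4.6952% = 2.6441%
E(R_m) = R_f + MRP = 2.6441% + 4.6952% = 7.34%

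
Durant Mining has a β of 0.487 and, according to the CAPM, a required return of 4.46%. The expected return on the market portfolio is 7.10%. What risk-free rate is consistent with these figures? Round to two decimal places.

E(R) = R_f + β(E(R_m) − R_f) = R_f(1 − β) + β·E(R_m)
4.46% = R_f × (1 − 0.487) + 0.487 × 7.10%
4.46% = R_f × 0.513 + 3.45770%
R_f = (4.46% − 3.45770%) / 0.513 = 1.95%

1.95%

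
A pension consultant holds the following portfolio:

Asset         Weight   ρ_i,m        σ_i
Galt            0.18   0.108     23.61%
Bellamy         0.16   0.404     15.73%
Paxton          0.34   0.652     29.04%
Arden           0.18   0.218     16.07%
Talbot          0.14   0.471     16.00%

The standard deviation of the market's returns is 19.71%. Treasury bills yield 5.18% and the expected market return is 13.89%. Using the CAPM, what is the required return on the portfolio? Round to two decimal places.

9.42%

β_Galt = 0.108 × 23.61% / 19.71% = 0.1294
β_Bellamy = 0.404 × 15.73% / 19.71% = 0.3224
β_Paxton = 0.652 × 29.04% / 19.71% = 0.9606
β_Arden = 0.218 × 16.07% / 19.71% = 0.1777
β_Talbot = 0.471 × 16.00% / 19.71% = 0.3823
β_P = Σ w_i β_i = 0.18×0.1294 + 0.16×0.3224 + 0.34×0.9606 + 0.18×0.1777 + 0.14×0.3823 = 0.4870
MRP = 13.89% − 5.18% = 8.71%
E(R_P) = R_f + β_P × MRP = 5.18% + 0.4870 × 8.71% = 9.42%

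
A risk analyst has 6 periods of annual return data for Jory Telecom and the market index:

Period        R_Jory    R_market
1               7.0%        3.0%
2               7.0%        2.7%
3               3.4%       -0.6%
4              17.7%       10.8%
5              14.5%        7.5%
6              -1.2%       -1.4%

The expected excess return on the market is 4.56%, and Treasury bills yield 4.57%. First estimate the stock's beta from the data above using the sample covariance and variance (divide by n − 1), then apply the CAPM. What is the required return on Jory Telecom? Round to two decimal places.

11.23%

Mean R_i = (7.0 + 7.0 + 3.4 + 17.7 + 14.5 − 1.2) / 6 = 8.0667%
Mean R_m = (3.0 + 2.7 − 0.6 + 10.8 + 7.5 − 1.4) / 6 = 3.6667%
Σ(R_i − R̄_i)(R_m − R̄_m) = 161.9833  ⇒  Cov = 161.9833 / 5 = 32.3967
Σ(R_m − R̄_m)² = 110.8333  ⇒  Var(R_m) = 110.8333 / 5 = 22.1667
β = Cov / Var(R_m) = 32.3967 / 22.1667 = 1.4615
E(R) = R_f + β × MRP = 4.57% + 1.4615 × 4.56% = 11.23%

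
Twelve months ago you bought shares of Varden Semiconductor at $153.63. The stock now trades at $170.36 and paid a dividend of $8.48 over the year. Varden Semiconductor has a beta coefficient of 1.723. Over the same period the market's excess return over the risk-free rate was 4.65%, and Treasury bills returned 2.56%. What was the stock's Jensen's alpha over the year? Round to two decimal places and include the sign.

+5.84%

Realised HPR = (P1 + D1 − P0) / P0 = (170.36 + 8.48 − 153.63) / 153.63 = 25.21 / 153.63 = 16.4096%
CAPM required = R_f + β·MRP = 2.56% + 1.723 × 4.65% = 10.57195%
α = realised − required = 16.4096% − 10.57195% = +5.84%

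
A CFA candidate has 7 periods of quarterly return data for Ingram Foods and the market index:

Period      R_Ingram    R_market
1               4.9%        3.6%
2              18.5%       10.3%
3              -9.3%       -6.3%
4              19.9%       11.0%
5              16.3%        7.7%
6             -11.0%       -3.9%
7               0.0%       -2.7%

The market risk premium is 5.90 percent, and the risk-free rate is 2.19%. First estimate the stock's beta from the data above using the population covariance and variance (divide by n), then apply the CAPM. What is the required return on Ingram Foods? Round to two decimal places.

12.67%

Mean R_i = (4.9 + 18.5 − 9.3 + 19.9 + 16.3 − 11.0 + 0.0) / 7 = 5.6143%
Mean R_m = (3.6 + 10.3 − 6.3 + 11.0 + 7.7 − 3.9 − 2.7) / 7 = 2.8143%
Σ(R_i − R̄_i)(R_m − R̄_m) = 543.4886  ⇒  Cov = 543.4886 / 7 = 77.6412
Σ(R_m − R̄_m)² = 306.0886  ⇒  Var(R_m) = 306.0886 / 7 = 43.7269
β = Cov / Var(R_m) = 77.6412 / 43.7269 = 1.7756
E(R) = R_f + β × MRP = 2.19% + 1.7756 × 5.90% = 12.67%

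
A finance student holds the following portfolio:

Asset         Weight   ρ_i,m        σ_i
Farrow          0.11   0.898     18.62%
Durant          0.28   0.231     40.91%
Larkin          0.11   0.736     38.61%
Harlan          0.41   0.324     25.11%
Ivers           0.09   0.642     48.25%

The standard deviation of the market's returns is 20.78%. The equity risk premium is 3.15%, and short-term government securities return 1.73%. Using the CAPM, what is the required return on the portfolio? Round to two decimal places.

β_Farrow = 0.898 × 18.62% / 20.78% = 0.8047
β_Durant = 0.231 × 40.91% / 20.78% = 0.4548
β_Larkin = 0.736 × 38.61% / 20.78% = 1.3675
β_Harlan = 0.324 × 25.11% / 20.78% = 0.3915
β_Ivers = 0.642 × 48.25% / 20.78% = 1.4907
β_P = Σ w_i β_i = 0.11×0.8047 + 0.28×0.4548 + 0.11×1.3675 + 0.41×0.3915 + 0.09×1.4907 = 0.6610
E(R_P) = R_f + β_P × MRP = 1.73% + 0.6610 × 3.15% = 3.81%

3.81%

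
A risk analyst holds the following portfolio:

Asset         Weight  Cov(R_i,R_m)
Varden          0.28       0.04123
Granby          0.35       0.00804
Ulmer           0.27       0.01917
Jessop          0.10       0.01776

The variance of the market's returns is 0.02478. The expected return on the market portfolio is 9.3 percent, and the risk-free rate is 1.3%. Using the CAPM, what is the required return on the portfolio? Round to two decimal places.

8.18%

β_Varden = 0.04123 / 0.02478 = 1.6638
β_Granby = 0.00804 / 0.02478 = 0.3245
β_Ulmer = 0.01917 / 0.02478 = 0.7736
β_Jessop = 0.01776 / 0.02478 = 0.7167
β_P = Σ w_i β_i = 0.28×1.6638 + 0.35×0.3245 + 0.27×0.7736 + 0.10×0.7167 = 0.8600
MRP = 9.3% − 1.3% = 8.00%
E(R_P) = R_f + β_P × MRP = 1.3% + 0.8600 × 8.0% = 8.18%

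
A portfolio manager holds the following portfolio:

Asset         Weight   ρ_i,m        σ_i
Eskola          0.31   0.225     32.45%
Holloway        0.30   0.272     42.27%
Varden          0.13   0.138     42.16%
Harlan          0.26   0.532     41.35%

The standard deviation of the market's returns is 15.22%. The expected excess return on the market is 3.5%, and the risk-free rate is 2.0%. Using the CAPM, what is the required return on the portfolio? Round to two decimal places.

β_Eskola = 0.225 × 32.45% / 15.22% = 0.4797
β_Holloway = 0.272 × 42.27% / 15.22% = 0.7554
β_Varden = 0.138 × 42.16% / 15.22% = 0.3823
β_Harlan = 0.532 × 41.35% / 15.22% = 1.4453
β_P = Σ w_i β_i = 0.31×0.4797 + 0.30×0.7554 + 0.13×0.3823 + 0.26×1.4453 = 0.8008
E(R_P) = R_f + β_P × MRP = 2.0% + 0.8008 × 3.5% = 4.80%

4.80%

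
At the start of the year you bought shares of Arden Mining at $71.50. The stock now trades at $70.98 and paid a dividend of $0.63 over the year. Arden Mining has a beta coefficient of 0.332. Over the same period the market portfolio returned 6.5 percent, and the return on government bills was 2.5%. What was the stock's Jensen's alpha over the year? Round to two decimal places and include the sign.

Realised HPR = (P1 + D1 − P0) / P0 = (70.98 + 0.63 − 71.50) / 71.50 = 0.11 / 71.50 = 0.1538%
MRP = 6.5% − 2.5% = 4.00%
CAPM required = R_f + β·MRP = 2.5% + 0.332 × 4.0% = 3.8280%
α = realised − required = 0.1538% − 3.8280% = -3.67%

-3.67%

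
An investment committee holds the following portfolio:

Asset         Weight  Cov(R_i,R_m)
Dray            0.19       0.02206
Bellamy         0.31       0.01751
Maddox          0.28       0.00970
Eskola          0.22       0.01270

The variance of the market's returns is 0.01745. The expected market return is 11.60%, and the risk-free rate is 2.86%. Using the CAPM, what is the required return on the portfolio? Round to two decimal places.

β_Dray = 0.02206 / 0.01745 = 1.2642
β_Bellamy = 0.01751 / 0.01745 = 1.0034
β_Maddox = 0.00970 / 0.01745 = 0.5559
β_Eskola = 0.01270 / 0.01745 = 0.7278
β_P = Σ w_i β_i = 0.19×1.2642 + 0.31×1.0034 + 0.28×0.5559 + 0.22×0.7278 = 0.8670
MRP = 11.60% − 2.86% = 8.74%
E(R_P) = R_f + β_P × MRP = 2.86% + 0.8670 × 8.74% = 10.44%

10.44%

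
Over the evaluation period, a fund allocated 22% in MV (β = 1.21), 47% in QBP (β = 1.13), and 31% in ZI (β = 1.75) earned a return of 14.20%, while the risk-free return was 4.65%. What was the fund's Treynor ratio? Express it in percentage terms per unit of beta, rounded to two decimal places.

β_P = 0.22×1.21 + 0.47×1.13 + 0.31×1.75 = 1.3398
Treynor = (R_P − R_f) / β_P = (14.20% − 4.65%) / 1.3398 = 9.55% / 1.3398 = 7.13%

7.13%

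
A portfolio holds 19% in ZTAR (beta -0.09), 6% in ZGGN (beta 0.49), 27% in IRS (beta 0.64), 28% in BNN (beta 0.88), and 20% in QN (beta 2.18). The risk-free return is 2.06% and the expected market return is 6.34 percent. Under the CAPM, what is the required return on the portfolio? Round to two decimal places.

5.77%

β_P = Σ w_i β_i = 0.19×-0.09 + 0.06×0.49 + 0.27×0.64 + 0.28×0.88 + 0.20×2.18 = 0.8675
MRP = 6.34% − 2.06% = 4.28%
E(R_P) = R_f + β_P × MRP = 2.06% + 0.8675 × 4.28% = 5.77%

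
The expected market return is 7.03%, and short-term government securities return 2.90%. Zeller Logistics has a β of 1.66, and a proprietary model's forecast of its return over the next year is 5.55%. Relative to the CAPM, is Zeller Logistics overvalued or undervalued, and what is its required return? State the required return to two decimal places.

Overvalued; required return 9.76%

MRP = 7.03% − 2.90% = 4.13%
Required return = R_f + β·MRP = 2.90% + 1.66 × 4.13% = 9.76%
Forecast 5.55% < required 9.76% → the stock plots below the SML → overvalued.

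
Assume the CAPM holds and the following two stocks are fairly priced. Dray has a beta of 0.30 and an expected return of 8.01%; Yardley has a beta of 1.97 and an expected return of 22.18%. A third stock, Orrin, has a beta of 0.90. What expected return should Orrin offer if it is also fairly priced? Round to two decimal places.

13.10%

MRP (SML slope) = (22.18% − 8.01%) / (1.97 − 0.30) = 14.17% / 1.67 = 8.4850%
R_f (intercept) = 8.01% − 0.30 × 8.4850% = 5.4645%
E(R_Orrin) = R_f + β × MRP = 5.4645% + 0.90 × 8.4850% = 13.10%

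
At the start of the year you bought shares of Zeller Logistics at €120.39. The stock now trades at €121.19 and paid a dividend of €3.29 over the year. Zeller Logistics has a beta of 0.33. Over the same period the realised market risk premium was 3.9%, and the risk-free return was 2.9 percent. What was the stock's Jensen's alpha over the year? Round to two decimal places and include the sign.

Realised HPR = (P1 + D1 − P0) / P0 = (121.19 + 3.29 − 120.39) / 120.39 = 4.09 / 120.39 = 3.3973%
CAPM required = R_f + β·MRP = 2.9% + 0.33 × 3.9% = 4.1870%
α = realised − required = 3.3973% − 4.1870% = -0.79%

-0.79%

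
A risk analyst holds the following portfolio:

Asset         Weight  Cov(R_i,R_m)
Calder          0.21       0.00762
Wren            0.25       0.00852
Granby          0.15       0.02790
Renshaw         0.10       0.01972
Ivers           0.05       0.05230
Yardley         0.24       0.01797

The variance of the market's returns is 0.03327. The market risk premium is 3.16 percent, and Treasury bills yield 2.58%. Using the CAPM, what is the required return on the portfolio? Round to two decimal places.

β_Calder = 0.00762 / 0.03327 = 0.2290
β_Wren = 0.00852 / 0.03327 = 0.2561
β_Granby = 0.02790 / 0.03327 = 0.8386
β_Renshaw = 0.01972 / 0.03327 = 0.5927
β_Ivers = 0.05230 / 0.03327 = 1.5720
β_Yardley = 0.01797 / 0.03327 = 0.5401
β_P = Σ w_i β_i = 0.21×0.2290 + 0.25×0.2561 + 0.15×0.8386 + 0.10×0.5927 + 0.05×1.5720 + 0.24×0.5401 = 0.5054
E(R_P) = R_f + β_P × MRP = 2.58% + 0.5054 × 3.16% = 4.18%

4.18%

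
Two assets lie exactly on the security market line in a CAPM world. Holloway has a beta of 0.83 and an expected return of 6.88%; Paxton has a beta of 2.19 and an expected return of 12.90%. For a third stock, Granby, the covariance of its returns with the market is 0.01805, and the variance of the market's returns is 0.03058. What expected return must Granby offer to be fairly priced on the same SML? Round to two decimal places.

MRP = (12.90% − 6.88%) / (2.19 − 0.83) = 4.4265%
R_f = 6.88% − 0.83 × 4.4265% = 3.2060%
β_Granby = Cov / Var(R_m) = 0.01805 / 0.03058 = 0.5903
E(R_Granby) = R_f + β × MRP = 3.2060% + 0.5903 × 4.4265% = 5.82%

5.82%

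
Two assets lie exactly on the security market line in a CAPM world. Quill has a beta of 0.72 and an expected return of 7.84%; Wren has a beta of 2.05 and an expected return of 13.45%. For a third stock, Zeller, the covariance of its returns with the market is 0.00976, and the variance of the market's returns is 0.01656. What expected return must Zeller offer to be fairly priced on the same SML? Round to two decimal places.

MRP = (13.45% − 7.84%) / (2.05 − 0.72) = 4.2180%
R_f = 7.84% − 0.72 × 4.2180% = 4.8030%
β_Zeller = Cov / Var(R_m) = 0.00976 / 0.01656 = 0.5894
E(R_Zeller) = R_f + β × MRP = 4.8030% + 0.5894 × 4.2180% = 7.29%

7.29%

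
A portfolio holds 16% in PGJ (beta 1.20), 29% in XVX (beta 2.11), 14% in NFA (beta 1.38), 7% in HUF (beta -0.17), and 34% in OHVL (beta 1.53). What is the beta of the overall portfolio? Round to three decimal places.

β_P = Σ w_i β_i = 0.16×1.20 + 0.29×2.11 + 0.14×1.38 + 0.07×-0.17 + 0.34×1.53 = 1.5054

1.505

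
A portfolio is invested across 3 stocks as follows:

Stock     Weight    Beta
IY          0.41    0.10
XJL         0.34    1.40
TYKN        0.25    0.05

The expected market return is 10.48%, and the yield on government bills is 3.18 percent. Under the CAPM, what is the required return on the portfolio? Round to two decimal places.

β_P = Σ w_i β_i = 0.41×0.10 + 0.34×1.40 + 0.25×0.05 = 0.5295
MRP = 10.48% − 3.18% = 7.30%
E(R_P) = R_f + β_P × MRP = 3.18% + 0.5295 × 7.30% = 7.05%

7.05%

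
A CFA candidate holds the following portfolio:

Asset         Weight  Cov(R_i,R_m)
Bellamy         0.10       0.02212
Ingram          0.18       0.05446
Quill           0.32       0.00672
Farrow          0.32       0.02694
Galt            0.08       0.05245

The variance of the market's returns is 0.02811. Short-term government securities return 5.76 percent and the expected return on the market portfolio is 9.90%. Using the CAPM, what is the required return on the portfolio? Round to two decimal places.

9.73%

β_Bellamy = 0.02212 / 0.02811 = 0.7869
β_Ingram = 0.05446 / 0.02811 = 1.9374
β_Quill = 0.00672 / 0.02811 = 0.2391
β_Farrow = 0.02694 / 0.02811 = 0.9584
β_Galt = 0.05245 / 0.02811 = 1.8659
β_P = Σ w_i β_i = 0.10×0.7869 + 0.18×1.9374 + 0.32×0.2391 + 0.32×0.9584 + 0.08×1.8659 = 0.9599
MRP = 9.90% − 5.76% = 4.14%
E(R_P) = R_f + β_P × MRP = 5.76% + 0.9599 × 4.14% = 9.73%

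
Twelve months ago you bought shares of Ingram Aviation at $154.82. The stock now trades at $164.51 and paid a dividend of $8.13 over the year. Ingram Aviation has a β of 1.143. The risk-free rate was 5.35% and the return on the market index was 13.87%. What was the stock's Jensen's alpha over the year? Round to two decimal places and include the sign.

-3.58%

Realised HPR = (P1 + D1 − P0) / P0 = (164.51 + 8.13 − 154.82) / 154.82 = 17.82 / 154.82 = 11.5101%
MRP = 13.87% − 5.35% = 8.52%
CAPM required = R_f + β·MRP = 5.35% + 1.143 × 8.52% = 15.08836%
α = realised − required = 11.5101% − 15.08836% = -3.58%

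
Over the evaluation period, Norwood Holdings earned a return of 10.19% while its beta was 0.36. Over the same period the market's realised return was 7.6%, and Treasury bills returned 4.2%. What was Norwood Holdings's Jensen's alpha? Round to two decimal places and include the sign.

Market excess return = 7.6% − 4.2% = 3.40%
CAPM benchmark = R_f + β(R_m − R_f) = 4.2% + 0.36 × 3.4% = 5.4240%
α = actual − benchmark = 10.19% − 5.4240% = +4.77%

+4.77%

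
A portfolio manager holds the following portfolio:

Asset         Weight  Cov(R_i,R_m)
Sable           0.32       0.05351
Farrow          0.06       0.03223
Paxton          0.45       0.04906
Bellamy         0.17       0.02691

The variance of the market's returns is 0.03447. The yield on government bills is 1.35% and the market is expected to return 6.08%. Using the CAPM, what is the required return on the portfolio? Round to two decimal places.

β_Sable = 0.05351 / 0.03447 = 1.5524
β_Farrow = 0.03223 / 0.03447 = 0.9350
β_Paxton = 0.04906 / 0.03447 = 1.4233
β_Bellamy = 0.02691 / 0.03447 = 0.7807
β_P = Σ w_i β_i = 0.32×1.5524 + 0.06×0.9350 + 0.45×1.4233 + 0.17×0.7807 = 1.3261
MRP = 6.08% − 1.35% = 4.73%
E(R_P) = R_f + β_P × MRP = 1.35% + 1.3261 × 4.73% = 7.62%

7.62%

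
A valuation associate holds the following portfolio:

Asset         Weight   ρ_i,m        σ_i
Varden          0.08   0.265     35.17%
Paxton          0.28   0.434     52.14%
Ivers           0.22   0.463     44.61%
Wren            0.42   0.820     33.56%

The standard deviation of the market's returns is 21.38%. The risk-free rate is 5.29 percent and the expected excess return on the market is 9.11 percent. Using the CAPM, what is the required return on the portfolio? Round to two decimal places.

β_Varden = 0.265 × 35.17% / 21.38% = 0.4359
β_Paxton = 0.434 × 52.14% / 21.38% = 1.0584
β_Ivers = 0.463 × 44.61% / 21.38% = 0.9661
β_Wren = 0.820 × 33.56% / 21.38% = 1.2871
β_P = Σ w_i β_i = 0.08×0.4359 + 0.28×1.0584 + 0.22×0.9661 + 0.42×1.2871 = 1.0843
E(R_P) = R_f + β_P × MRP = 5.29% + 1.0843 × 9.11% = 15.17%

15.17%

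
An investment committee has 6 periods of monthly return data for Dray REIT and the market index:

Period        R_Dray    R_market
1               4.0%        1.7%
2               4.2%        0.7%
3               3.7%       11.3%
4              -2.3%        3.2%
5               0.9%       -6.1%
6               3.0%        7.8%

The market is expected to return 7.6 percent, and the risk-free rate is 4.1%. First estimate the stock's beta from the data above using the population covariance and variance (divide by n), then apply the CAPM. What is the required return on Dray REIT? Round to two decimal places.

Mean R_i = (4.0 + 4.2 + 3.7 − 2.3 + 0.9 + 3.0) / 6 = 2.2500%
Mean R_m = (1.7 + 0.7 + 11.3 + 3.2 − 6.1 + 7.8) / 6 = 3.1000%
Σ(R_i − R̄_i)(R_m − R̄_m) = 20.2500  ⇒  Cov = 20.2500 / 6 = 3.3750
Σ(R_m − R̄_m)² = 181.7000  ⇒  Var(R_m) = 181.7000 / 6 = 30.2833
β = Cov / Var(R_m) = 3.3750 / 30.2833 = 0.1114
MRP = 7.6% − 4.1% = 3.50%
E(R) = R_f + β × MRP = 4.1% + 0.1114 × 3.5% = 4.49%

4.49%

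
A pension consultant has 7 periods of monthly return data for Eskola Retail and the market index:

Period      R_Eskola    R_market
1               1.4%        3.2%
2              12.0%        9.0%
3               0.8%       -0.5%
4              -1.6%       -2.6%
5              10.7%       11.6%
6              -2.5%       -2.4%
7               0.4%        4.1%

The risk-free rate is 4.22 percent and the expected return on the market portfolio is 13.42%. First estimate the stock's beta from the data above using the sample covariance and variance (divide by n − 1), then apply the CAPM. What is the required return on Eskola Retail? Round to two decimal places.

13.24%

Mean R_i = (1.4 + 12.0 + 0.8 − 1.6 + 10.7 − 2.5 + 0.4) / 7 = 3.0286%
Mean R_m = (3.2 + 9.0 − 0.5 − 2.6 + 11.6 − 2.4 + 4.1) / 7 = 3.2000%
Σ(R_i − R̄_i)(R_m − R̄_m) = 180.1600  ⇒  Cov = 180.1600 / 6 = 30.0267
Σ(R_m − R̄_m)² = 183.7000  ⇒  Var(R_m) = 183.7000 / 6 = 30.6167
β = Cov / Var(R_m) = 30.0267 / 30.6167 = 0.9807
MRP = 13.42% − 4.22% = 9.20%
E(R) = R_f + β × MRP = 4.22% + 0.9807 × 9.20% = 13.24%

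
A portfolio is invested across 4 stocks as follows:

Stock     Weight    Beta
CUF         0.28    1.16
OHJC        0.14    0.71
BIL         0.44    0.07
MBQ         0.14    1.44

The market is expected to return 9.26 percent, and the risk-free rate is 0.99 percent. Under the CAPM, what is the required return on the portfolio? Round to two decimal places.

β_P = Σ w_i β_i = 0.28×1.16 + 0.14×0.71 + 0.44×0.07 + 0.14×1.44 = 0.6566
MRP = 9.26% − 0.99% = 8.27%
E(R_P) = R_f + β_P × MRP = 0.99% + 0.6566 × 8.27% = 6.42%

6.42%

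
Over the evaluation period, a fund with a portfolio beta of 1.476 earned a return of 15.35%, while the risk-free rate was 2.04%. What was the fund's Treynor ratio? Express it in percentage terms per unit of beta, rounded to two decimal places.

9.02%

Treynor = (R_P − R_f) / β_P = (15.35% − 2.04%) / 1.4760 = 13.31% / 1.4760 = 9.02%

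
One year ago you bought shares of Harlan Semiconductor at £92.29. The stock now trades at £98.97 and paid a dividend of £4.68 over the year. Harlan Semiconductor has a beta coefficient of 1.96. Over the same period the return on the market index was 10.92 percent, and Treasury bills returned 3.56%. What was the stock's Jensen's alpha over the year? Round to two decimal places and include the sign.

Realised HPR = (P1 + D1 − P0) / P0 = (98.97 + 4.68 − 92.29) / 92.29 = 11.36 / 92.29 = 12.3090%
MRP = 10.92% − 3.56% = 7.36%
CAPM required = R_f + β·MRP = 3.56% + 1.96 × 7.36% = 17.9856%
α = realised − required = 12.3090% − 17.9856% = -5.68%

-5.68%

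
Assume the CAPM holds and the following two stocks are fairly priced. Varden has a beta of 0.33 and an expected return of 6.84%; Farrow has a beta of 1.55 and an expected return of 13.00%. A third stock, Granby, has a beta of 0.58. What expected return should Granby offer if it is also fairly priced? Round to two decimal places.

MRP (SML slope) = (13.00% − 6.84%) / (1.55 − 0.33) = 6.16% / 1.22 = 5.0492%
R_f (intercept) = 6.84% − 0.33 × 5.0492% = 5.1738%
E(R_Granby) = R_f + β × MRP = 5.1738% + 0.58 × 5.0492% = 8.10%

8.10%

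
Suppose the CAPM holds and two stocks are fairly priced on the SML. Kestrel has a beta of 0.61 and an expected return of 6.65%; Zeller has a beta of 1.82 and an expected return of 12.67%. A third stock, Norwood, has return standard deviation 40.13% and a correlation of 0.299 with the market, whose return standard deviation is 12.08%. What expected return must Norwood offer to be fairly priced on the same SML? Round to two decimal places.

8.56%

MRP = (12.67% − 6.65%) / (1.82 − 0.61) = 4.9752%
R_f = 6.65% − 0.61 × 4.9752% = 3.6151%
β_Norwood = ρ·σ_i/σ_m = 0.299 × 40.13 / 12.08 = 0.9933
E(R_Norwood) = R_f + β × MRP = 3.6151% + 0.9933 × 4.9752% = 8.56%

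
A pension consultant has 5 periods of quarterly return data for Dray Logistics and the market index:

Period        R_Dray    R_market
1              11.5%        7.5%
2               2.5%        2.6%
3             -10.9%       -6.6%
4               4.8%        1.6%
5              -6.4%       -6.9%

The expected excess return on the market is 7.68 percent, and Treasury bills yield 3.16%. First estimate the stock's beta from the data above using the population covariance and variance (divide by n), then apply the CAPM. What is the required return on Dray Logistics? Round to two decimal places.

13.84%

Mean R_i = (11.5 + 2.5 − 10.9 + 4.8 − 6.4) / 5 = 0.3000%
Mean R_m = (7.5 + 2.6 − 6.6 + 1.6 − 6.9) / 5 = -0.3600%
Σ(R_i − R̄_i)(R_m − R̄_m) = 217.0700  ⇒  Cov = 217.0700 / 5 = 43.4140
Σ(R_m − R̄_m)² = 156.0920  ⇒  Var(R_m) = 156.0920 / 5 = 31.2184
β = Cov / Var(R_m) = 43.4140 / 31.2184 = 1.3907
E(R) = R_f + β × MRP = 3.16% + 1.3907 × 7.68% = 13.84%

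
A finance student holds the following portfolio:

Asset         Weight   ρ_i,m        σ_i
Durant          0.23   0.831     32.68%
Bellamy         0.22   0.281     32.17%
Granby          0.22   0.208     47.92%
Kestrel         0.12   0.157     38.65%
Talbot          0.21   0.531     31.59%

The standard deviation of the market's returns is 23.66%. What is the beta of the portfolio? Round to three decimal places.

β_Durant = 0.831 × 32.68% / 23.66% = 1.1478
β_Bellamy = 0.281 × 32.17% / 23.66% = 0.3821
β_Granby = 0.208 × 47.92% / 23.66% = 0.4213
β_Kestrel = 0.157 × 38.65% / 23.66% = 0.2565
β_Talbot = 0.531 × 31.59% / 23.66% = 0.7090
β_P = Σ w_i β_i = 0.23×1.1478 + 0.22×0.3821 + 0.22×0.4213 + 0.12×0.2565 + 0.21×0.7090 = 0.6204

0.620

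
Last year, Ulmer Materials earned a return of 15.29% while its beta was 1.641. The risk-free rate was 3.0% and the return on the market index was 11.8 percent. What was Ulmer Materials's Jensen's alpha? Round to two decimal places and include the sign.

Market excess return = 11.8% − 3.0% = 8.80%
CAPM benchmark = R_f + β(R_m − R_f) = 3.0% + 1.641 × 8.8% = 17.4408%
α = actual − benchmark = 15.29% − 17.4408% = -2.15%

-2.15%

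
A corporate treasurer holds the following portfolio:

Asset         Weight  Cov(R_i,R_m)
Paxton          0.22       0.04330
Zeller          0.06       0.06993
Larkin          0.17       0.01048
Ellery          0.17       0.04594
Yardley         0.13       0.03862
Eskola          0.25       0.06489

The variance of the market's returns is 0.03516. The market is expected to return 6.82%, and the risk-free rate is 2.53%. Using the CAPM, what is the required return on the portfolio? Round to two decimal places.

7.97%

β_Paxton = 0.04330 / 0.03516 = 1.2315
β_Zeller = 0.06993 / 0.03516 = 1.9889
β_Larkin = 0.01048 / 0.03516 = 0.2981
β_Ellery = 0.04594 / 0.03516 = 1.3066
β_Yardley = 0.03862 / 0.03516 = 1.0984
β_Eskola = 0.06489 / 0.03516 = 1.8456
β_P = Σ w_i β_i = 0.22×1.2315 + 0.06×1.9889 + 0.17×0.2981 + 0.17×1.3066 + 0.13×1.0984 + 0.25×1.8456 = 1.2673
MRP = 6.82% − 2.53% = 4.29%
E(R_P) = R_f + β_P × MRP = 2.53% + 1.2673 × 4.29% = 7.97%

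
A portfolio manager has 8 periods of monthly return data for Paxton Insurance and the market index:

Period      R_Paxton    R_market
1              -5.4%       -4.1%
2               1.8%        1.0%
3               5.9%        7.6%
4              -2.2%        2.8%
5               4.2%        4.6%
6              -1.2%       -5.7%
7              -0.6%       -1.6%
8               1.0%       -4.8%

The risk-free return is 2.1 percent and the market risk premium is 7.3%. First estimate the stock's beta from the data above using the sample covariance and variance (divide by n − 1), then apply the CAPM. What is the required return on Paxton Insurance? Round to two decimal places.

5.92%

Mean R_i = (-5.4 + 1.8 + 5.9 − 2.2 + 4.2 − 1.2 − 0.6 + 1.0) / 8 = 0.4375%
Mean R_m = (-4.1 + 1.0 + 7.6 + 2.8 + 4.6 − 5.7 − 1.6 − 4.8) / 8 = -0.0250%
Σ(R_i − R̄_i)(R_m − R̄_m) = 85.0275  ⇒  Cov = 85.0275 / 7 = 12.1468
Σ(R_m − R̄_m)² = 162.6550  ⇒  Var(R_m) = 162.6550 / 7 = 23.2364
β = Cov / Var(R_m) = 12.1468 / 23.2364 = 0.5227
E(R) = R_f + β × MRP = 2.1% + 0.5227 × 7.3% = 5.92%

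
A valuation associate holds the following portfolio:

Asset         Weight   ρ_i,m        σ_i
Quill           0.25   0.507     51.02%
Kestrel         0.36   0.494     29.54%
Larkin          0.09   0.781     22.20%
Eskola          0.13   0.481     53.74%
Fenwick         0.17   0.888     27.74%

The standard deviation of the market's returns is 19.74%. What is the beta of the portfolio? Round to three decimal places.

β_Quill = 0.507 × 51.02% / 19.74% = 1.3104
β_Kestrel = 0.494 × 29.54% / 19.74% = 0.7392
β_Larkin = 0.781 × 22.20% / 19.74% = 0.8783
β_Eskola = 0.481 × 53.74% / 19.74% = 1.3095
β_Fenwick = 0.888 × 27.74% / 19.74% = 1.2479
β_P = Σ w_i β_i = 0.25×1.3104 + 0.36×0.7392 + 0.09×0.8783 + 0.13×1.3095 + 0.17×1.2479 = 1.0551

1.055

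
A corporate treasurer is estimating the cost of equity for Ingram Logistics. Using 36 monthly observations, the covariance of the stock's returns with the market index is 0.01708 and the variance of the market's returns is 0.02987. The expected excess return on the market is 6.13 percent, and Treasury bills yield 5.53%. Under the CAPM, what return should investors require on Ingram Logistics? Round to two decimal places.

9.04%

β = Cov(R_i, R_m) / Var(R_m) = 0.01708 / 0.02987 = 0.5718
E(R) = R_f + β × MRP = 5.53% + 0.5718 × 6.13% = 9.04%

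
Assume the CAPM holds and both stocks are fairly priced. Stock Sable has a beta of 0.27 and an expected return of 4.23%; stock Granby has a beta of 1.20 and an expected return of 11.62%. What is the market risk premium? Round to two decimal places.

7.95%

Both satisfy E(R) = R_f + β·MRP, so the slope of the SML is
MRP = (11.62% − 4.23%) / (1.20 − 0.27) = 7.39% / 0.93 = 7.9462%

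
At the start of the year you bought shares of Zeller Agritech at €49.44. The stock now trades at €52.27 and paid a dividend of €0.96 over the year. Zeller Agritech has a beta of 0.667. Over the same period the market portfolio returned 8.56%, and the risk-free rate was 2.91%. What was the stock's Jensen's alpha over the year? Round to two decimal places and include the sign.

+0.99%

Realised HPR = (P1 + D1 − P0) / P0 = (52.27 + 0.96 − 49.44) / 49.44 = 3.79 / 49.44 = 7.6659%
MRP = 8.56% − 2.91% = 5.65%
CAPM required = R_f + β·MRP = 2.91% + 0.667 × 5.65% = 6.67855%
α = realised − required = 7.6659% − 6.67855% = +0.99%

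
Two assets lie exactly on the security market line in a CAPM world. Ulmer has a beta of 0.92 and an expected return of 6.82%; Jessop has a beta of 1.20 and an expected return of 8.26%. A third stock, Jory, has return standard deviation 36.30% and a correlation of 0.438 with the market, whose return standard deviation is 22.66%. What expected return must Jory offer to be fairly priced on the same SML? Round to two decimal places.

5.70%

MRP = (8.26% − 6.82%) / (1.20 − 0.92) = 5.1429%
R_f = 6.82% − 0.92 × 5.1429% = 2.0885%
β_Jory = ρ·σ_i/σ_m = 0.438 × 36.30 / 22.66 = 0.7017
E(R_Jory) = R_f + β × MRP = 2.0885% + 0.7017 × 5.1429% = 5.70%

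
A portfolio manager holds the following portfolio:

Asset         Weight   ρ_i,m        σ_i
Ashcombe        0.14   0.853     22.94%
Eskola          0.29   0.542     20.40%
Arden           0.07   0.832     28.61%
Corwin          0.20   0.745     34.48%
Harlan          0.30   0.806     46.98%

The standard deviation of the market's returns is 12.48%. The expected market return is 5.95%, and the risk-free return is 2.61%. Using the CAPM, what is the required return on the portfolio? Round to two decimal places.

β_Ashcombe = 0.853 × 22.94% / 12.48% = 1.5679
β_Eskola = 0.542 × 20.40% / 12.48% = 0.8860
β_Arden = 0.832 × 28.61% / 12.48% = 1.9073
β_Corwin = 0.745 × 34.48% / 12.48% = 2.0583
β_Harlan = 0.806 × 46.98% / 12.48% = 3.0341
β_P = Σ w_i β_i = 0.14×1.5679 + 0.29×0.8860 + 0.07×1.9073 + 0.20×2.0583 + 0.30×3.0341 = 1.9318
MRP = 5.95% − 2.61% = 3.34%
E(R_P) = R_f + β_P × MRP = 2.61% + 1.9318 × 3.34% = 9.06%

9.06%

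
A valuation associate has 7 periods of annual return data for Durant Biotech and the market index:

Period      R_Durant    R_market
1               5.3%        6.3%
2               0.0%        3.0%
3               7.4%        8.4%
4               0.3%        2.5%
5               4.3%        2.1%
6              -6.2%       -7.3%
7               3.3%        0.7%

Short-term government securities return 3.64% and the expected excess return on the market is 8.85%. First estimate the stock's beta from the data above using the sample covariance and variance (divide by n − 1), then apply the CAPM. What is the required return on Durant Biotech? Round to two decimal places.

10.83%

Mean R_i = (5.3 + 0.0 + 7.4 + 0.3 + 4.3 − 6.2 + 3.3) / 7 = 2.0571%
Mean R_m = (6.3 + 3.0 + 8.4 + 2.5 + 2.1 − 7.3 + 0.7) / 7 = 2.2429%
Σ(R_i − R̄_i)(R_m − R̄_m) = 120.6029  ⇒  Cov = 120.6029 / 6 = 20.1005
Σ(R_m − R̄_m)² = 148.4771  ⇒  Var(R_m) = 148.4771 / 6 = 24.7462
β = Cov / Var(R_m) = 20.1005 / 24.7462 = 0.8123
E(R) = R_f + β × MRP = 3.64% + 0.8123 × 8.85% = 10.83%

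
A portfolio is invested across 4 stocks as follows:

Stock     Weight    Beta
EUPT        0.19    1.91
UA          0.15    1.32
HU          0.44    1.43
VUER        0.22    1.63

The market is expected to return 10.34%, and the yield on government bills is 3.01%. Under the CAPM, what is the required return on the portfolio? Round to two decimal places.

β_P = Σ w_i β_i = 0.19×1.91 + 0.15×1.32 + 0.44×1.43 + 0.22×1.63 = 1.5487
MRP = 10.34% − 3.01% = 7.33%
E(R_P) = R_f + β_P × MRP = 3.01% + 1.5487 × 7.33% = 14.36%

14.36%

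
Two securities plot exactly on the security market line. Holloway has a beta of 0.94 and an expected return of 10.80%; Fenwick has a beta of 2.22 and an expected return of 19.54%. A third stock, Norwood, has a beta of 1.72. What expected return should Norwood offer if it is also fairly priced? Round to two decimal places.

MRP (SML slope) = (19.54% − 10.80%) / (2.22 − 0.94) = 8.74% / 1.28 = 6.8281%
R_f (intercept) = 10.80% − 0.94 × 6.8281% = 4.3816%
E(R_Norwood) = R_f + β × MRP = 4.3816% + 1.72 × 6.8281% = 16.13%

16.13%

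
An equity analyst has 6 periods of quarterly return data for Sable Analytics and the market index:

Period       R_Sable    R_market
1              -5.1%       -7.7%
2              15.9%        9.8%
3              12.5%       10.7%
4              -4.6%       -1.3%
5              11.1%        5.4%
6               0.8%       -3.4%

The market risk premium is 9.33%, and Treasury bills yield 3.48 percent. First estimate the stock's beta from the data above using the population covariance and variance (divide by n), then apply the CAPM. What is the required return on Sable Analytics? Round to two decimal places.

Mean R_i = (-5.1 + 15.9 + 12.5 − 4.6 + 11.1 + 0.8) / 6 = 5.1000%
Mean R_m = (-7.7 + 9.8 + 10.7 − 1.3 + 5.4 − 3.4) / 6 = 2.2500%
Σ(R_i − R̄_i)(R_m − R̄_m) = 323.1900  ⇒  Cov = 323.1900 / 6 = 53.8650
Σ(R_m − R̄_m)² = 281.8550  ⇒  Var(R_m) = 281.8550 / 6 = 46.9758
β = Cov / Var(R_m) = 53.8650 / 46.9758 = 1.1467
E(R) = R_f + β × MRP = 3.48% + 1.1467 × 9.33% = 14.18%

14.18%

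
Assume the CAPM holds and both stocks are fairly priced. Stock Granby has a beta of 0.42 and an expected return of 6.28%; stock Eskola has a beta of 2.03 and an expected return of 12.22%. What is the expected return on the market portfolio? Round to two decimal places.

8.42%

Both satisfy E(R) = R_f + β·MRP, so the slope of the SML is
MRP = (12.22% − 6.28%) / (2.03 − 0.42) = 5.94% / 1.61 = 3.6894%
R_f = E(R_Granby) − β_Granby·MRP = 6.28% − 0.42 × 3.6894% = 4.7305%
E(R_m) = R_f + MRP = 4.7305% + 3.6894% = 8.42%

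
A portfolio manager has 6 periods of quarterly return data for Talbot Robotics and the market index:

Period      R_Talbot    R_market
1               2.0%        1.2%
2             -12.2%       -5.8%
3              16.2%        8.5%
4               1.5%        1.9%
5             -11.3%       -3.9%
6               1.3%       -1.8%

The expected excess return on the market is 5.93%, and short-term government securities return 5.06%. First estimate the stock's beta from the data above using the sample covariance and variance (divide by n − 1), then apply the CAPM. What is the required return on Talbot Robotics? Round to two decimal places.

Mean R_i = (2.0 − 12.2 + 16.2 + 1.5 − 11.3 + 1.3) / 6 = -0.4167%
Mean R_m = (1.2 − 5.8 + 8.5 + 1.9 − 3.9 − 1.8) / 6 = 0.0167%
Σ(R_i − R̄_i)(R_m − R̄_m) = 255.4817  ⇒  Cov = 255.4817 / 5 = 51.0963
Σ(R_m − R̄_m)² = 129.3883  ⇒  Var(R_m) = 129.3883 / 5 = 25.8777
β = Cov / Var(R_m) = 51.0963 / 25.8777 = 1.9745
E(R) = R_f + β × MRP = 5.06% + 1.9745 × 5.93% = 16.77%

16.77%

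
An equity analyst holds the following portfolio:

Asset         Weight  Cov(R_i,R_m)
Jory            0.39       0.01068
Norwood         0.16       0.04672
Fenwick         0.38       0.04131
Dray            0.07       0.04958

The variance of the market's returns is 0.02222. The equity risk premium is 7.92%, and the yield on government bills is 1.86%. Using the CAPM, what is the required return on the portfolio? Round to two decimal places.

12.84%

β_Jory = 0.01068 / 0.02222 = 0.4806
β_Norwood = 0.04672 / 0.02222 = 2.1026
β_Fenwick = 0.04131 / 0.02222 = 1.8591
β_Dray = 0.04958 / 0.02222 = 2.2313
β_P = Σ w_i β_i = 0.39×0.4806 + 0.16×2.1026 + 0.38×1.8591 + 0.07×2.2313 = 1.3865
E(R_P) = R_f + β_P × MRP = 1.86% + 1.3865 × 7.92% = 12.84%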